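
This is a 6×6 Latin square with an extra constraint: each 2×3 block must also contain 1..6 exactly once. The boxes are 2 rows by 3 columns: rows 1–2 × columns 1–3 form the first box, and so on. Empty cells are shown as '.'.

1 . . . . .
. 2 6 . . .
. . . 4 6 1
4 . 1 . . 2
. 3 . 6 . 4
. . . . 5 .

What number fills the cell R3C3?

3

R3C2 = 5 (sole candidate).
R4C2 = 6 (sole candidate).
R4C5 = 3 (sole candidate).
R6C6 = 3 (sole candidate).
R1C2 = 4 (sole candidate).
R1C5 = 2 (sole candidate).
R2C6 = 5 (sole candidate).
R4C4 = 5 (sole candidate).
R5C5 = 1 (sole candidate).
R6C2 = 1 (sole candidate).
R6C4 = 2 (sole candidate).
R1C4 = 3 (sole candidate).
R1C6 = 6 (sole candidate).
R2C1 = 3 (sole candidate).
R2C4 = 1 (sole candidate).
R2C5 = 4 (sole candidate).
R3C1 = 2 (sole candidate).
R3C3 = 3: row 3 has {1,2,4,5,6}; col 3 has {1,6}; box has {1,2,4,5,6} → only 3 remains.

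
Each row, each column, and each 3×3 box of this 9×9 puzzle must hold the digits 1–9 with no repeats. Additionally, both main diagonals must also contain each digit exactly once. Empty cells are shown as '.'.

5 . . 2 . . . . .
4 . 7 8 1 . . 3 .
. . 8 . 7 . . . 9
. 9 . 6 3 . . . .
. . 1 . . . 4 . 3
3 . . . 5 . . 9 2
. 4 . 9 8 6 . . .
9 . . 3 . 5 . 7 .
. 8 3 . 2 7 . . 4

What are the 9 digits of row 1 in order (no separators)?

row 2, column 2 = 2 (sole candidate).
row 2, column 6 = 9 (sole candidate).
row 5, column 4 = 7 (sole candidate).
row 5, column 5 = 9 (sole candidate).
row 6, column 6 = 1 (sole candidate).
row 7, column 7 = 3 (sole candidate).
row 8, column 5 = 4 (sole candidate).
row 9, column 4 = 1 (sole candidate).
row 1, column 5 = 6: row 1 has {2,5}; col 5 has {1,2,3,4,5,7,8,9}; box has {1,2,7,8,9} → only 6 remains.
row 6, column 4 = 4 (sole candidate).
row 9, column 1 = 6 (sole candidate).
row 9, column 8 = 5 (sole candidate).
row 1, column 3 = 9: row 1 has {2,5,6}; col 3 has {1,3,7,8}; box has {2,4,5,7,8} → only 9 remains.
row 3, column 1 = 1 (sole candidate).
row 3, column 4 = 5 (sole candidate).
row 3, column 7 = 2 (sole candidate).
row 4, column 6 = 8 (sole candidate).
row 4, column 8 = 1 (sole candidate).
row 5, column 6 = 2 (sole candidate).
row 6, column 3 = 6 (sole candidate).
row 7, column 3 = 5 (sole candidate).
row 7, column 8 = 2 (sole candidate).
row 7, column 9 = 1 (sole candidate).
row 8, column 2 = 1 (sole candidate).
row 8, column 3 = 2 (sole candidate).
row 9, column 7 = 9 (sole candidate).
row 1, column 2 = 3: row 1 has {2,5,6,9}; col 2 has {1,2,4,8,9}; box has {1,2,4,5,7,8,9} → only 3 remains.
row 1, column 6 = 4: row 1 has {2,3,5,6,9}; col 6 has {1,2,5,6,7,8,9}; box has {1,2,5,6,7,8,9} → only 4 remains.
row 1, column 8 = 8: row 1 has {2,3,4,5,6,9}; col 8 has {1,2,3,5,7,9}; box has {2,3,9} → only 8 remains.
row 1, column 9 = 7: row 1 has {2,3,4,5,6,8,9}; col 9 has {1,2,3,4,9}; box has {2,3,8,9}; anti-diagonal has {1,2,3,4,5,6,8,9} → only 7 remains.
row 3, column 2 = 6 (sole candidate).
row 3, column 6 = 3 (sole candidate).
row 3, column 8 = 4 (sole candidate).
row 4, column 3 = 4 (sole candidate).
row 4, column 9 = 5 (sole candidate).
row 5, column 1 = 8 (sole candidate).
row 5, column 2 = 5 (sole candidate).
row 5, column 8 = 6 (sole candidate).
row 6, column 2 = 7 (sole candidate).
row 6, column 7 = 8 (sole candidate).
row 7, column 1 = 7 (sole candidate).
row 8, column 7 = 6 (sole candidate).
row 8, column 9 = 8 (sole candidate).
row 1, column 7 = 1: row 1 has {2,3,4,5,6,7,8,9}; col 7 has {2,3,4,6,8,9}; box has {2,3,4,7,8,9} → only 1 remains.

539264187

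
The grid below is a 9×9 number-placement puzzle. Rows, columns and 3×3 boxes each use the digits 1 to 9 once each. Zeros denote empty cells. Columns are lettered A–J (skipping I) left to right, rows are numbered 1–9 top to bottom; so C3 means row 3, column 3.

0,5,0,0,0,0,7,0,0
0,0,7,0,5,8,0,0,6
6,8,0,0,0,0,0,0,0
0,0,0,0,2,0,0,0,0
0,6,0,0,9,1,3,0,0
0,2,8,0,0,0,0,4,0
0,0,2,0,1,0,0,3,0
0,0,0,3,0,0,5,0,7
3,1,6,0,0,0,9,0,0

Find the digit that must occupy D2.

B2 = 3: in row 2, 3 can only go here (every other open cell in that row sees a 3).
H8 = 1: in row 8, 1 can only go here (every other open cell in that row sees a 1).
F8 = 2: in row 8, 2 can only go here (every other open cell in that row sees a 2).
E8 = 6: in row 8, 6 can only go here (every other open cell in that row sees a 6).
G7 = 6: in row 7, 6 can only go here (every other open cell in that row sees a 6).
G6 = 1: row 6 has {2,4,8}; col 7 has {3,5,6,7,9}; box has {3,4} → only 1 remains.
G4 = 8: row 4 has {2}; col 7 has {1,3,5,6,7,9}; box has {1,3,4} → only 8 remains.
D5 = 8: in row 5, 8 can only go here (every other open cell in that row sees an 8).
A8 = 8: in row 8, 8 can only go here (every other open cell in that row sees an 8).
J7 = 8: in row 7, 8 can only go here (every other open cell in that row sees an 8).
H9 = 2: row 9 has {1,3,6,9}; col 8 has {1,3,4}; box has {1,3,5,6,7,8,9} → only 2 remains.
J9 = 4: row 9 has {1,2,3,6,9}; col 9 has {6,7,8}; box has {1,2,3,5,6,7,8,9} → only 4 remains.
H2 = 9: row 2 has {3,5,6,7,8}; col 8 has {1,2,3,4}; box has {6,7} → only 9 remains.
H3 = 5: row 3 has {6,8}; col 8 has {1,2,3,4,9}; box has {6,7,9} → only 5 remains.
H5 = 7: row 5 has {1,3,6,8,9}; col 8 has {1,2,3,4,5,9}; box has {1,3,4,8} → only 7 remains.
H1 = 8: row 1 has {5,7}; col 8 has {1,2,3,4,5,7,9}; box has {5,6,7,9} → only 8 remains.
H4 = 6: row 4 has {2,8}; col 8 has {1,2,3,4,5,7,8,9}; box has {1,3,4,7,8} → only 6 remains.
J5 = 2: in row 5, 2 can only go here (every other open cell in that row sees a 2).
E9 = 8: in row 9, 8 can only go here (every other open cell in that row sees an 8).
C4 = 3: in column 3, 3 can only go here (every other open cell in that column sees a 3).
A4 = 1: in row 4, 1 can only go here (every other open cell in that row sees a 1).
D2 = 1: in row 2, 1 can only go here (every other open cell in that row sees a 1).

1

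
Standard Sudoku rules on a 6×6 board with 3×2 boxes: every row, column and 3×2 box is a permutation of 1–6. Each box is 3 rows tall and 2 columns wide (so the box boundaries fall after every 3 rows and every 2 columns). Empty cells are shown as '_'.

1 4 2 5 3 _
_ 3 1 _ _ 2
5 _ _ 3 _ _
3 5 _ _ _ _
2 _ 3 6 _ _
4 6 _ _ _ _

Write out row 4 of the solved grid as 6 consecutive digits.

354261

R1C6 = 6: row 1 has {1,2,3,4,5}; col 6 has {2}; box has {2,3} → only 6 remains.
R2C1 = 6: row 2 has {1,2,3}; col 1 has {1,2,3,4,5}; box has {1,3,4,5} → only 6 remains.
R2C4 = 4: row 2 has {1,2,3,6}; col 4 has {3,5,6}; box has {1,2,3,5} → only 4 remains.
R2C5 = 5: row 2 has {1,2,3,4,6}; col 5 has {3}; box has {2,3,6} → only 5 remains.
R3C2 = 2: row 3 has {3,5}; col 2 has {3,4,5,6}; box has {1,3,4,5,6} → only 2 remains.
R3C3 = 6: row 3 has {2,3,5}; col 3 has {1,2,3}; box has {1,2,3,4,5} → only 6 remains.
R4C3 = 4: row 4 has {3,5}; col 3 has {1,2,3,6}; box has {3,6} → only 4 remains.
R4C6 = 1: row 4 has {3,4,5}; col 6 has {2,6}; box has {} → only 1 remains.
R5C2 = 1: row 5 has {2,3,6}; col 2 has {2,3,4,5,6}; box has {2,3,4,5,6} → only 1 remains.
R5C5 = 4: row 5 has {1,2,3,6}; col 5 has {3,5}; box has {1} → only 4 remains.
R5C6 = 5: row 5 has {1,2,3,4,6}; col 6 has {1,2,6}; box has {1,4} → only 5 remains.
R6C3 = 5: row 6 has {4,6}; col 3 has {1,2,3,4,6}; box has {3,4,6} → only 5 remains.
R6C5 = 2: row 6 has {4,5,6}; col 5 has {3,4,5}; box has {1,4,5} → only 2 remains.
R6C6 = 3: row 6 has {2,4,5,6}; col 6 has {1,2,5,6}; box has {1,2,4,5} → only 3 remains.
R3C5 = 1: row 3 has {2,3,5,6}; col 5 has {2,3,4,5}; box has {2,3,5,6} → only 1 remains.
R3C6 = 4: row 3 has {1,2,3,5,6}; col 6 has {1,2,3,5,6}; box has {1,2,3,5,6} → only 4 remains.
R4C4 = 2: row 4 has {1,3,4,5}; col 4 has {3,4,5,6}; box has {3,4,5,6} → only 2 remains.
R4C5 = 6: row 4 has {1,2,3,4,5}; col 5 has {1,2,3,4,5}; box has {1,2,3,4,5} → only 6 remains.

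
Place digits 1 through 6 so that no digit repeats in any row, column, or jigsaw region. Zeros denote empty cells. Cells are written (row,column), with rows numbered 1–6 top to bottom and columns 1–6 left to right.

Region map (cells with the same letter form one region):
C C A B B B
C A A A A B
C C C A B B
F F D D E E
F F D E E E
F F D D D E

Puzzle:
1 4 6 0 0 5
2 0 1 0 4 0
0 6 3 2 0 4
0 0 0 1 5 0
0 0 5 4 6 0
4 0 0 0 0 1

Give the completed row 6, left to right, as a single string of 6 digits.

452631

(1,4) = 3 (sole candidate).
(1,5) = 2 (sole candidate).
(2,4) = 5 (sole candidate).
(2,6) = 6 (sole candidate).
(3,1) = 5 (sole candidate).
(3,5) = 1 (sole candidate).
(5,1) = 3 (sole candidate).
(5,6) = 2 (sole candidate).
(6,3) = 2: row 6 has {1,4}; col 3 has {1,3,5,6}; region has {1,5} → only 2 remains.
(6,4) = 6: row 6 has {1,2,4}; col 4 has {1,2,3,4,5}; region has {1,2,5} → only 6 remains.
(6,5) = 3: row 6 has {1,2,4,6}; col 5 has {1,2,4,5,6}; region has {1,2,5,6} → only 3 remains.
(2,2) = 3 (sole candidate).
(4,1) = 6 (sole candidate).
(4,2) = 2 (sole candidate).
(4,3) = 4 (sole candidate).
(4,6) = 3 (sole candidate).
(5,2) = 1 (sole candidate).
(6,2) = 5: row 6 has {1,2,3,4,6}; col 2 has {1,2,3,4,6}; region has {1,2,3,4,6} → only 5 remains.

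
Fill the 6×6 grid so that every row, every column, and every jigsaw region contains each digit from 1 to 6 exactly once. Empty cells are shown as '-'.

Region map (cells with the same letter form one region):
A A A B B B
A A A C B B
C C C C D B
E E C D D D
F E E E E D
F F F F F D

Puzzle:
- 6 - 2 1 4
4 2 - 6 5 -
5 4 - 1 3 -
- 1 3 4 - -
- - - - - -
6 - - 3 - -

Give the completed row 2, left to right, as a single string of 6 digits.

row 1, column 1 = 3: row 1 has {1,2,4,6}; col 1 has {4,5,6}; region has {2,4,6} → only 3 remains.
row 1, column 3 = 5: row 1 has {1,2,3,4,6}; col 3 has {3}; region has {2,3,4,6} → only 5 remains.
row 2, column 3 = 1: row 2 has {2,4,5,6}; col 3 has {3,5}; region has {2,3,4,5,6} → only 1 remains.
row 2, column 6 = 3: row 2 has {1,2,4,5,6}; col 6 has {4}; region has {1,2,4,5} → only 3 remains.

421653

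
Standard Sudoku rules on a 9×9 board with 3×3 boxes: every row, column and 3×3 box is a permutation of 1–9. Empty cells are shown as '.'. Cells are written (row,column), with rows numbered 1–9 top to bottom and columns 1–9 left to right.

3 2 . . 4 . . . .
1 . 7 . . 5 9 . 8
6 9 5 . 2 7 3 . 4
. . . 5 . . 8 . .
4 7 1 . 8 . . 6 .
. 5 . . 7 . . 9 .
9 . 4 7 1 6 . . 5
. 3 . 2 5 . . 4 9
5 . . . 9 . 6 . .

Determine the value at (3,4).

(1,3) = 8: row 1 has {2,3,4}; col 3 has {1,4,5,7}; box has {1,2,3,5,6,7,9} → only 8 remains.
(2,2) = 4: row 2 has {1,5,7,8,9}; col 2 has {2,3,5,7,9}; box has {1,2,3,5,6,7,8,9} → only 4 remains.
(2,8) = 2: row 2 has {1,4,5,7,8,9}; col 8 has {4,6,9}; box has {3,4,8,9} → only 2 remains.
(3,8) = 1: row 3 has {2,3,4,5,6,7,9}; col 8 has {2,4,6,9}; box has {2,3,4,8,9} → only 1 remains.
(4,1) = 2: row 4 has {5,8}; col 1 has {1,3,4,5,6,9}; box has {1,4,5,7} → only 2 remains.
(4,2) = 6: row 4 has {2,5,8}; col 2 has {2,3,4,5,7,9}; box has {1,2,4,5,7} → only 6 remains.
(4,5) = 3: row 4 has {2,5,6,8}; col 5 has {1,2,4,5,7,8,9}; box has {5,7,8} → only 3 remains.
(4,8) = 7: row 4 has {2,3,5,6,8}; col 8 has {1,2,4,6,9}; box has {6,8,9} → only 7 remains.
(4,9) = 1: row 4 has {2,3,5,6,7,8}; col 9 has {4,5,8,9}; box has {6,7,8,9} → only 1 remains.
(5,4) = 9: row 5 has {1,4,6,7,8}; col 4 has {2,5,7}; box has {3,5,7,8} → only 9 remains.
(5,6) = 2: row 5 has {1,4,6,7,8,9}; col 6 has {5,6,7}; box has {3,5,7,8,9} → only 2 remains.
(5,7) = 5: row 5 has {1,2,4,6,7,8,9}; col 7 has {3,6,8,9}; box has {1,6,7,8,9} → only 5 remains.
(5,9) = 3: row 5 has {1,2,4,5,6,7,8,9}; col 9 has {1,4,5,8,9}; box has {1,5,6,7,8,9} → only 3 remains.
(6,1) = 8: row 6 has {5,7,9}; col 1 has {1,2,3,4,5,6,9}; box has {1,2,4,5,6,7} → only 8 remains.
(6,3) = 3: row 6 has {5,7,8,9}; col 3 has {1,4,5,7,8}; box has {1,2,4,5,6,7,8} → only 3 remains.
(6,9) = 2: row 6 has {3,5,7,8,9}; col 9 has {1,3,4,5,8,9}; box has {1,3,5,6,7,8,9} → only 2 remains.
(7,2) = 8: row 7 has {1,4,5,6,7,9}; col 2 has {2,3,4,5,6,7,9}; box has {3,4,5,9} → only 8 remains.
(7,7) = 2: row 7 has {1,4,5,6,7,8,9}; col 7 has {3,5,6,8,9}; box has {4,5,6,9} → only 2 remains.
(7,8) = 3: row 7 has {1,2,4,5,6,7,8,9}; col 8 has {1,2,4,6,7,9}; box has {2,4,5,6,9} → only 3 remains.
(8,1) = 7: row 8 has {2,3,4,5,9}; col 1 has {1,2,3,4,5,6,8,9}; box has {3,4,5,8,9} → only 7 remains.
(8,3) = 6: row 8 has {2,3,4,5,7,9}; col 3 has {1,3,4,5,7,8}; box has {3,4,5,7,8,9} → only 6 remains.
(8,6) = 8: row 8 has {2,3,4,5,6,7,9}; col 6 has {2,5,6,7}; box has {1,2,5,6,7,9} → only 8 remains.
(8,7) = 1: row 8 has {2,3,4,5,6,7,8,9}; col 7 has {2,3,5,6,8,9}; box has {2,3,4,5,6,9} → only 1 remains.
(9,2) = 1: row 9 has {5,6,9}; col 2 has {2,3,4,5,6,7,8,9}; box has {3,4,5,6,7,8,9} → only 1 remains.
(9,3) = 2: row 9 has {1,5,6,9}; col 3 has {1,3,4,5,6,7,8}; box has {1,3,4,5,6,7,8,9} → only 2 remains.
(9,8) = 8: row 9 has {1,2,5,6,9}; col 8 has {1,2,3,4,6,7,9}; box has {1,2,3,4,5,6,9} → only 8 remains.
(9,9) = 7: row 9 has {1,2,5,6,8,9}; col 9 has {1,2,3,4,5,8,9}; box has {1,2,3,4,5,6,8,9} → only 7 remains.
(1,7) = 7: row 1 has {2,3,4,8}; col 7 has {1,2,3,5,6,8,9}; box has {1,2,3,4,8,9} → only 7 remains.
(1,8) = 5: row 1 has {2,3,4,7,8}; col 8 has {1,2,3,4,6,7,8,9}; box has {1,2,3,4,7,8,9} → only 5 remains.
(1,9) = 6: row 1 has {2,3,4,5,7,8}; col 9 has {1,2,3,4,5,7,8,9}; box has {1,2,3,4,5,7,8,9} → only 6 remains.
(2,5) = 6: row 2 has {1,2,4,5,7,8,9}; col 5 has {1,2,3,4,5,7,8,9}; box has {2,4,5,7} → only 6 remains.
(3,4) = 8: row 3 has {1,2,3,4,5,6,7,9}; col 4 has {2,5,7,9}; box has {2,4,5,6,7} → only 8 remains.

8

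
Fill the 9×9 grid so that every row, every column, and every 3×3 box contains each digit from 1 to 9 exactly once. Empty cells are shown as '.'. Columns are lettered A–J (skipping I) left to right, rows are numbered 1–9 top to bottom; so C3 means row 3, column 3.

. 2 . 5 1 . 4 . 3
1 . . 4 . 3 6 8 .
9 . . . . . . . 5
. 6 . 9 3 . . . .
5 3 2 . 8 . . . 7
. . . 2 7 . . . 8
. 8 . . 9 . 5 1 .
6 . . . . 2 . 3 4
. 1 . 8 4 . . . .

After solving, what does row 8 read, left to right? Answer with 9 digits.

E2 = 2: row 2 has {1,3,4,6,8}; col 5 has {1,3,4,7,8,9}; box has {1,3,4,5} → only 2 remains.
J2 = 9: row 2 has {1,2,3,4,6,8}; col 9 has {3,4,5,7,8}; box has {3,4,5,6,8} → only 9 remains.
E3 = 6: row 3 has {5,9}; col 5 has {1,2,3,4,7,8,9}; box has {1,2,3,4,5} → only 6 remains.
A6 = 4: row 6 has {2,7,8}; col 1 has {1,5,6,9}; box has {2,3,5,6} → only 4 remains.
B6 = 9: row 6 has {2,4,7,8}; col 2 has {1,2,3,6,8}; box has {2,3,4,5,6} → only 9 remains.
C6 = 1: row 6 has {2,4,7,8,9}; col 3 has {2}; box has {2,3,4,5,6,9} → only 1 remains.
G6 = 3: row 6 has {1,2,4,7,8,9}; col 7 has {4,5,6}; box has {7,8} → only 3 remains.
E8 = 5: row 8 has {2,3,4,6}; col 5 has {1,2,3,4,6,7,8,9}; box has {2,4,8,9} → only 5 remains.
H1 = 7: row 1 has {1,2,3,4,5}; col 8 has {1,3,8}; box has {3,4,5,6,8,9} → only 7 remains.
D3 = 7: row 3 has {5,6,9}; col 4 has {2,4,5,8,9}; box has {1,2,3,4,5,6} → only 7 remains.
F3 = 8: row 3 has {5,6,7,9}; col 6 has {2,3}; box has {1,2,3,4,5,6,7} → only 8 remains.
H3 = 2: row 3 has {5,6,7,8,9}; col 8 has {1,3,7,8}; box has {3,4,5,6,7,8,9} → only 2 remains.
B8 = 7: row 8 has {2,3,4,5,6}; col 2 has {1,2,3,6,8,9}; box has {1,6,8} → only 7 remains.
C8 = 9: row 8 has {2,3,4,5,6,7}; col 3 has {1,2}; box has {1,6,7,8} → only 9 remains.
D8 = 1: row 8 has {2,3,4,5,6,7,9}; col 4 has {2,4,5,7,8,9}; box has {2,4,5,8,9} → only 1 remains.
G8 = 8: row 8 has {1,2,3,4,5,6,7,9}; col 7 has {3,4,5,6}; box has {1,3,4,5} → only 8 remains.

679152834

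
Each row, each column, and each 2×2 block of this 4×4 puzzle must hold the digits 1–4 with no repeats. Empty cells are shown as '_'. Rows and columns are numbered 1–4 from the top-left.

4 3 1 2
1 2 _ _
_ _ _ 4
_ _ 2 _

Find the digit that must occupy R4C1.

3

R2C4 = 3: row 2 has {1,2}; col 4 has {2,4}; box has {1,2} → only 3 remains.
R3C2 = 1: row 3 has {4}; col 2 has {2,3}; box has {} → only 1 remains.
R3C3 = 3: row 3 has {1,4}; col 3 has {1,2}; box has {2,4} → only 3 remains.
R4C1 = 3: row 4 has {2}; col 1 has {1,4}; box has {1} → only 3 remains.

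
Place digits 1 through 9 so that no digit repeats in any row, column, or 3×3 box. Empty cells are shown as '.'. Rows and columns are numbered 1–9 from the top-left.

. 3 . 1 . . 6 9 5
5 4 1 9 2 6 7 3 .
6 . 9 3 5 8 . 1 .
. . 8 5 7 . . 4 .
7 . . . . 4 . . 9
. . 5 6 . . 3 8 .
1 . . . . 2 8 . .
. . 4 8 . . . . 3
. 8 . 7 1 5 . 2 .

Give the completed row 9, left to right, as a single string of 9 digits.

r1c5 = 4: row 1 has {1,3,5,6,9}; col 5 has {1,2,5,7}; box has {1,2,3,5,6,8,9} → only 4 remains.
r1c6 = 7: row 1 has {1,3,4,5,6,9}; col 6 has {2,4,5,6,8}; box has {1,2,3,4,5,6,8,9} → only 7 remains.
r2c9 = 8: row 2 has {1,2,3,4,5,6,7,9}; col 9 has {3,5,9}; box has {1,3,5,6,7,9} → only 8 remains.
r5c4 = 2: row 5 has {4,7,9}; col 4 has {1,3,5,6,7,8,9}; box has {4,5,6,7} → only 2 remains.
r6c5 = 9: row 6 has {3,5,6,8}; col 5 has {1,2,4,5,7}; box has {2,4,5,6,7} → only 9 remains.
r6c6 = 1: row 6 has {3,5,6,8,9}; col 6 has {2,4,5,6,7,8}; box has {2,4,5,6,7,9} → only 1 remains.
r7c4 = 4: row 7 has {1,2,8}; col 4 has {1,2,3,5,6,7,8,9}; box has {1,2,5,7,8} → only 4 remains.
r8c5 = 6: row 8 has {3,4,8}; col 5 has {1,2,4,5,7,9}; box has {1,2,4,5,7,8} → only 6 remains.
r8c6 = 9: row 8 has {3,4,6,8}; col 6 has {1,2,4,5,6,7,8}; box has {1,2,4,5,6,7,8} → only 9 remains.
r1c3 = 2: row 1 has {1,3,4,5,6,7,9}; col 3 has {1,4,5,8,9}; box has {1,3,4,5,6,9} → only 2 remains.
r3c2 = 7: row 3 has {1,3,5,6,8,9}; col 2 has {3,4,8}; box has {1,2,3,4,5,6,9} → only 7 remains.
r4c6 = 3: row 4 has {4,5,7,8}; col 6 has {1,2,4,5,6,7,8,9}; box has {1,2,4,5,6,7,9} → only 3 remains.
r5c5 = 8: row 5 has {2,4,7,9}; col 5 has {1,2,4,5,6,7,9}; box has {1,2,3,4,5,6,7,9} → only 8 remains.
r6c2 = 2: row 6 has {1,3,5,6,8,9}; col 2 has {3,4,7,8}; box has {5,7,8} → only 2 remains.
r6c9 = 7: row 6 has {1,2,3,5,6,8,9}; col 9 has {3,5,8,9}; box has {3,4,8,9} → only 7 remains.
r7c5 = 3: row 7 has {1,2,4,8}; col 5 has {1,2,4,5,6,7,8,9}; box has {1,2,4,5,6,7,8,9} → only 3 remains.
r7c9 = 6: row 7 has {1,2,3,4,8}; col 9 has {3,5,7,8,9}; box has {2,3,8} → only 6 remains.
r8c1 = 2: row 8 has {3,4,6,8,9}; col 1 has {1,5,6,7}; box has {1,4,8} → only 2 remains.
r8c2 = 5: row 8 has {2,3,4,6,8,9}; col 2 has {2,3,4,7,8}; box has {1,2,4,8} → only 5 remains.
r8c7 = 1: row 8 has {2,3,4,5,6,8,9}; col 7 has {3,6,7,8}; box has {2,3,6,8} → only 1 remains.
r8c8 = 7: row 8 has {1,2,3,4,5,6,8,9}; col 8 has {1,2,3,4,8,9}; box has {1,2,3,6,8} → only 7 remains.
r9c9 = 4: row 9 has {1,2,5,7,8}; col 9 has {3,5,6,7,8,9}; box has {1,2,3,6,7,8} → only 4 remains.
r1c1 = 8: row 1 has {1,2,3,4,5,6,7,9}; col 1 has {1,2,5,6,7}; box has {1,2,3,4,5,6,7,9} → only 8 remains.
r3c9 = 2: row 3 has {1,3,5,6,7,8,9}; col 9 has {3,4,5,6,7,8,9}; box has {1,3,5,6,7,8,9} → only 2 remains.
r4c1 = 9: row 4 has {3,4,5,7,8}; col 1 has {1,2,5,6,7,8}; box has {2,5,7,8} → only 9 remains.
r4c7 = 2: row 4 has {3,4,5,7,8,9}; col 7 has {1,3,6,7,8}; box has {3,4,7,8,9} → only 2 remains.
r4c9 = 1: row 4 has {2,3,4,5,7,8,9}; col 9 has {2,3,4,5,6,7,8,9}; box has {2,3,4,7,8,9} → only 1 remains.
r5c7 = 5: row 5 has {2,4,7,8,9}; col 7 has {1,2,3,6,7,8}; box has {1,2,3,4,7,8,9} → only 5 remains.
r5c8 = 6: row 5 has {2,4,5,7,8,9}; col 8 has {1,2,3,4,7,8,9}; box has {1,2,3,4,5,7,8,9} → only 6 remains.
r6c1 = 4: row 6 has {1,2,3,5,6,7,8,9}; col 1 has {1,2,5,6,7,8,9}; box has {2,5,7,8,9} → only 4 remains.
r7c2 = 9: row 7 has {1,2,3,4,6,8}; col 2 has {2,3,4,5,7,8}; box has {1,2,4,5,8} → only 9 remains.
r7c3 = 7: row 7 has {1,2,3,4,6,8,9}; col 3 has {1,2,4,5,8,9}; box has {1,2,4,5,8,9} → only 7 remains.
r7c8 = 5: row 7 has {1,2,3,4,6,7,8,9}; col 8 has {1,2,3,4,6,7,8,9}; box has {1,2,3,4,6,7,8} → only 5 remains.
r9c1 = 3: row 9 has {1,2,4,5,7,8}; col 1 has {1,2,4,5,6,7,8,9}; box has {1,2,4,5,7,8,9} → only 3 remains.
r9c3 = 6: row 9 has {1,2,3,4,5,7,8}; col 3 has {1,2,4,5,7,8,9}; box has {1,2,3,4,5,7,8,9} → only 6 remains.
r9c7 = 9: row 9 has {1,2,3,4,5,6,7,8}; col 7 has {1,2,3,5,6,7,8}; box has {1,2,3,4,5,6,7,8} → only 9 remains.

386715924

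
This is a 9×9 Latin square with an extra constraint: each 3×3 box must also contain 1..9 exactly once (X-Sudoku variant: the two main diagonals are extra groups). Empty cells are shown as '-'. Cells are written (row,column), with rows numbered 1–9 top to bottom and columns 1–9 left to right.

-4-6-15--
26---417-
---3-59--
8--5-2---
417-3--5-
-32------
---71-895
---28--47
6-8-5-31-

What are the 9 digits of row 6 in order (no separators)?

532167489

(1,9) = 8: row 1 has {1,4,5,6}; col 9 has {5,7}; box has {1,5,7,9}; anti-diagonal has {2,3,6,7,9} → only 8 remains.
(2,5) = 9: row 2 has {1,2,4,6,7}; col 5 has {1,3,5,8}; box has {1,3,4,5,6} → only 9 remains.
(2,9) = 3: row 2 has {1,2,4,6,7,9}; col 9 has {5,7,8}; box has {1,5,7,8,9} → only 3 remains.
(3,3) = 1: row 3 has {3,5,9}; col 3 has {2,7,8}; box has {2,4,6}; main diagonal has {3,4,5,6,8} → only 1 remains.
(4,2) = 9: row 4 has {2,5,8}; col 2 has {1,3,4,6}; box has {1,2,3,4,7,8} → only 9 remains.
(4,3) = 6: row 4 has {2,5,8,9}; col 3 has {1,2,7,8}; box has {1,2,3,4,7,8,9} → only 6 remains.
(4,8) = 3: row 4 has {2,5,6,8,9}; col 8 has {1,4,5,7,9}; box has {5} → only 3 remains.
(6,1) = 5: row 6 has {2,3}; col 1 has {2,4,6,8}; box has {1,2,3,4,6,7,8,9} → only 5 remains.
(7,1) = 3: row 7 has {1,5,7,8,9}; col 1 has {2,4,5,6,8}; box has {6,8} → only 3 remains.
(7,2) = 2: row 7 has {1,3,5,7,8,9}; col 2 has {1,3,4,6,9}; box has {3,6,8} → only 2 remains.
(7,3) = 4: row 7 has {1,2,3,5,7,8,9}; col 3 has {1,2,6,7,8}; box has {2,3,6,8}; anti-diagonal has {2,3,6,7,8,9} → only 4 remains.
(7,6) = 6: row 7 has {1,2,3,4,5,7,8,9}; col 6 has {1,2,4,5}; box has {1,2,5,7,8} → only 6 remains.
(8,2) = 5: row 8 has {2,4,7,8}; col 2 has {1,2,3,4,6,9}; box has {2,3,4,6,8}; anti-diagonal has {2,3,4,6,7,8,9} → only 5 remains.
(8,3) = 9: row 8 has {2,4,5,7,8}; col 3 has {1,2,4,6,7,8}; box has {2,3,4,5,6,8} → only 9 remains.
(8,6) = 3: row 8 has {2,4,5,7,8,9}; col 6 has {1,2,4,5,6}; box has {1,2,5,6,7,8} → only 3 remains.
(8,7) = 6: row 8 has {2,3,4,5,7,8,9}; col 7 has {1,3,5,8,9}; box has {1,3,4,5,7,8,9} → only 6 remains.
(9,2) = 7: row 9 has {1,3,5,6,8}; col 2 has {1,2,3,4,5,6,9}; box has {2,3,4,5,6,8,9} → only 7 remains.
(9,6) = 9: row 9 has {1,3,5,6,7,8}; col 6 has {1,2,3,4,5,6}; box has {1,2,3,5,6,7,8} → only 9 remains.
(9,9) = 2: row 9 has {1,3,5,6,7,8,9}; col 9 has {3,5,7,8}; box has {1,3,4,5,6,7,8,9}; main diagonal has {1,3,4,5,6,8} → only 2 remains.
(1,3) = 3: row 1 has {1,4,5,6,8}; col 3 has {1,2,4,6,7,8,9}; box has {1,2,4,6} → only 3 remains.
(1,8) = 2: row 1 has {1,3,4,5,6,8}; col 8 has {1,3,4,5,7,9}; box has {1,3,5,7,8,9} → only 2 remains.
(2,3) = 5: row 2 has {1,2,3,4,6,7,9}; col 3 has {1,2,3,4,6,7,8,9}; box has {1,2,3,4,6} → only 5 remains.
(2,4) = 8: row 2 has {1,2,3,4,5,6,7,9}; col 4 has {2,3,5,6,7}; box has {1,3,4,5,6,9} → only 8 remains.
(3,1) = 7: row 3 has {1,3,5,9}; col 1 has {2,3,4,5,6,8}; box has {1,2,3,4,5,6} → only 7 remains.
(3,2) = 8: row 3 has {1,3,5,7,9}; col 2 has {1,2,3,4,5,6,7,9}; box has {1,2,3,4,5,6,7} → only 8 remains.
(3,5) = 2: row 3 has {1,3,5,7,8,9}; col 5 has {1,3,5,8,9}; box has {1,3,4,5,6,8,9} → only 2 remains.
(3,8) = 6: row 3 has {1,2,3,5,7,8,9}; col 8 has {1,2,3,4,5,7,9}; box has {1,2,3,5,7,8,9} → only 6 remains.
(3,9) = 4: row 3 has {1,2,3,5,6,7,8,9}; col 9 has {2,3,5,7,8}; box has {1,2,3,5,6,7,8,9} → only 4 remains.
(4,9) = 1: row 4 has {2,3,5,6,8,9}; col 9 has {2,3,4,5,7,8}; box has {3,5} → only 1 remains.
(5,4) = 9: row 5 has {1,3,4,5,7}; col 4 has {2,3,5,6,7,8}; box has {2,3,5} → only 9 remains.
(5,6) = 8: row 5 has {1,3,4,5,7,9}; col 6 has {1,2,3,4,5,6,9}; box has {2,3,5,9} → only 8 remains.
(5,7) = 2: row 5 has {1,3,4,5,7,8,9}; col 7 has {1,3,5,6,8,9}; box has {1,3,5} → only 2 remains.
(5,9) = 6: row 5 has {1,2,3,4,5,7,8,9}; col 9 has {1,2,3,4,5,7,8}; box has {1,2,3,5} → only 6 remains.
(6,4) = 1: row 6 has {2,3,5}; col 4 has {2,3,5,6,7,8,9}; box has {2,3,5,8,9}; anti-diagonal has {2,3,4,5,6,7,8,9} → only 1 remains.
(6,6) = 7: row 6 has {1,2,3,5}; col 6 has {1,2,3,4,5,6,8,9}; box has {1,2,3,5,8,9}; main diagonal has {1,2,3,4,5,6,8} → only 7 remains.
(6,7) = 4: row 6 has {1,2,3,5,7}; col 7 has {1,2,3,5,6,8,9}; box has {1,2,3,5,6} → only 4 remains.
(6,8) = 8: row 6 has {1,2,3,4,5,7}; col 8 has {1,2,3,4,5,6,7,9}; box has {1,2,3,4,5,6} → only 8 remains.
(6,9) = 9: row 6 has {1,2,3,4,5,7,8}; col 9 has {1,2,3,4,5,6,7,8}; box has {1,2,3,4,5,6,8} → only 9 remains.
(8,1) = 1: row 8 has {2,3,4,5,6,7,8,9}; col 1 has {2,3,4,5,6,7,8}; box has {2,3,4,5,6,7,8,9} → only 1 remains.
(9,4) = 4: row 9 has {1,2,3,5,6,7,8,9}; col 4 has {1,2,3,5,6,7,8,9}; box has {1,2,3,5,6,7,8,9} → only 4 remains.
(1,1) = 9: row 1 has {1,2,3,4,5,6,8}; col 1 has {1,2,3,4,5,6,7,8}; box has {1,2,3,4,5,6,7,8}; main diagonal has {1,2,3,4,5,6,7,8} → only 9 remains.
(1,5) = 7: row 1 has {1,2,3,4,5,6,8,9}; col 5 has {1,2,3,5,8,9}; box has {1,2,3,4,5,6,8,9} → only 7 remains.
(4,5) = 4: row 4 has {1,2,3,5,6,8,9}; col 5 has {1,2,3,5,7,8,9}; box has {1,2,3,5,7,8,9} → only 4 remains.
(4,7) = 7: row 4 has {1,2,3,4,5,6,8,9}; col 7 has {1,2,3,4,5,6,8,9}; box has {1,2,3,4,5,6,8,9} → only 7 remains.
(6,5) = 6: row 6 has {1,2,3,4,5,7,8,9}; col 5 has {1,2,3,4,5,7,8,9}; box has {1,2,3,4,5,7,8,9} → only 6 remains.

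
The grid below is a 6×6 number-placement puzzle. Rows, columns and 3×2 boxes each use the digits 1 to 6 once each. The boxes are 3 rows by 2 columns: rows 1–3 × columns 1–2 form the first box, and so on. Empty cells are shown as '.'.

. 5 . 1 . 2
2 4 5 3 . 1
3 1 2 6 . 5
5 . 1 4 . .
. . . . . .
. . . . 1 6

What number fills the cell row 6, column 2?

row 1, column 1 = 6 (sole candidate).
row 1, column 3 = 4 (sole candidate).
row 1, column 5 = 3 (sole candidate).
row 2, column 5 = 6 (sole candidate).
row 3, column 5 = 4 (sole candidate).
row 4, column 5 = 2 (sole candidate).
row 4, column 6 = 3 (sole candidate).
row 5, column 5 = 5 (sole candidate).
row 5, column 6 = 4 (sole candidate).
row 6, column 1 = 4 (sole candidate).
row 6, column 3 = 3 (sole candidate).
row 4, column 2 = 6 (sole candidate).
row 5, column 1 = 1 (sole candidate).
row 5, column 3 = 6 (sole candidate).
row 5, column 4 = 2 (sole candidate).
row 6, column 2 = 2: row 6 has {1,3,4,6}; col 2 has {1,4,5,6}; box has {1,4,5,6} → only 2 remains.

2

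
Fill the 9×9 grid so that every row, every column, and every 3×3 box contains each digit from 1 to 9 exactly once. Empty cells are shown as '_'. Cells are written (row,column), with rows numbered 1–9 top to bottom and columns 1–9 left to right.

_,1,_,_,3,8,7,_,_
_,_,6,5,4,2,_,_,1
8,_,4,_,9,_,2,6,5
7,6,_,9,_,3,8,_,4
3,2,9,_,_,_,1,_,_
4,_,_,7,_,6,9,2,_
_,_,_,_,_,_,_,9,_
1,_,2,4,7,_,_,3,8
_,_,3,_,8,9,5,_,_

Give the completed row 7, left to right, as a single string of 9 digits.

(1,3) = 5: row 1 has {1,3,7,8}; col 3 has {2,3,4,6,9}; box has {1,4,6,8} → only 5 remains.
(1,4) = 6: row 1 has {1,3,5,7,8}; col 4 has {4,5,7,9}; box has {2,3,4,5,8,9} → only 6 remains.
(1,8) = 4: row 1 has {1,3,5,6,7,8}; col 8 has {2,3,6,9}; box has {1,2,5,6,7} → only 4 remains.
(1,9) = 9: row 1 has {1,3,4,5,6,7,8}; col 9 has {1,4,5,8}; box has {1,2,4,5,6,7} → only 9 remains.
(2,1) = 9: row 2 has {1,2,4,5,6}; col 1 has {1,3,4,7,8}; box has {1,4,5,6,8} → only 9 remains.
(2,7) = 3: row 2 has {1,2,4,5,6,9}; col 7 has {1,2,5,7,8,9}; box has {1,2,4,5,6,7,9} → only 3 remains.
(2,8) = 8: row 2 has {1,2,3,4,5,6,9}; col 8 has {2,3,4,6,9}; box has {1,2,3,4,5,6,7,9} → only 8 remains.
(3,4) = 1: row 3 has {2,4,5,6,8,9}; col 4 has {4,5,6,7,9}; box has {2,3,4,5,6,8,9} → only 1 remains.
(3,6) = 7: row 3 has {1,2,4,5,6,8,9}; col 6 has {2,3,6,8,9}; box has {1,2,3,4,5,6,8,9} → only 7 remains.
(4,3) = 1: row 4 has {3,4,6,7,8,9}; col 3 has {2,3,4,5,6,9}; box has {2,3,4,6,7,9} → only 1 remains.
(4,8) = 5: row 4 has {1,3,4,6,7,8,9}; col 8 has {2,3,4,6,8,9}; box has {1,2,4,8,9} → only 5 remains.
(5,4) = 8: row 5 has {1,2,3,9}; col 4 has {1,4,5,6,7,9}; box has {3,6,7,9} → only 8 remains.
(5,5) = 5: row 5 has {1,2,3,8,9}; col 5 has {3,4,7,8,9}; box has {3,6,7,8,9} → only 5 remains.
(5,6) = 4: row 5 has {1,2,3,5,8,9}; col 6 has {2,3,6,7,8,9}; box has {3,5,6,7,8,9} → only 4 remains.
(5,8) = 7: row 5 has {1,2,3,4,5,8,9}; col 8 has {2,3,4,5,6,8,9}; box has {1,2,4,5,8,9} → only 7 remains.
(5,9) = 6: row 5 has {1,2,3,4,5,7,8,9}; col 9 has {1,4,5,8,9}; box has {1,2,4,5,7,8,9} → only 6 remains.
(6,3) = 8: row 6 has {2,4,6,7,9}; col 3 has {1,2,3,4,5,6,9}; box has {1,2,3,4,6,7,9} → only 8 remains.
(6,5) = 1: row 6 has {2,4,6,7,8,9}; col 5 has {3,4,5,7,8,9}; box has {3,4,5,6,7,8,9} → only 1 remains.
(6,9) = 3: row 6 has {1,2,4,6,7,8,9}; col 9 has {1,4,5,6,8,9}; box has {1,2,4,5,6,7,8,9} → only 3 remains.
(7,3) = 7: row 7 has {9}; col 3 has {1,2,3,4,5,6,8,9}; box has {1,2,3} → only 7 remains.
(7,9) = 2: row 7 has {7,9}; col 9 has {1,3,4,5,6,8,9}; box has {3,5,8,9} → only 2 remains.
(8,6) = 5: row 8 has {1,2,3,4,7,8}; col 6 has {2,3,4,6,7,8,9}; box has {4,7,8,9} → only 5 remains.
(8,7) = 6: row 8 has {1,2,3,4,5,7,8}; col 7 has {1,2,3,5,7,8,9}; box has {2,3,5,8,9} → only 6 remains.
(9,1) = 6: row 9 has {3,5,8,9}; col 1 has {1,3,4,7,8,9}; box has {1,2,3,7} → only 6 remains.
(9,2) = 4: row 9 has {3,5,6,8,9}; col 2 has {1,2,6}; box has {1,2,3,6,7} → only 4 remains.
(9,4) = 2: row 9 has {3,4,5,6,8,9}; col 4 has {1,4,5,6,7,8,9}; box has {4,5,7,8,9} → only 2 remains.
(9,8) = 1: row 9 has {2,3,4,5,6,8,9}; col 8 has {2,3,4,5,6,7,8,9}; box has {2,3,5,6,8,9} → only 1 remains.
(9,9) = 7: row 9 has {1,2,3,4,5,6,8,9}; col 9 has {1,2,3,4,5,6,8,9}; box has {1,2,3,5,6,8,9} → only 7 remains.
(1,1) = 2: row 1 has {1,3,4,5,6,7,8,9}; col 1 has {1,3,4,6,7,8,9}; box has {1,4,5,6,8,9} → only 2 remains.
(2,2) = 7: row 2 has {1,2,3,4,5,6,8,9}; col 2 has {1,2,4,6}; box has {1,2,4,5,6,8,9} → only 7 remains.
(3,2) = 3: row 3 has {1,2,4,5,6,7,8,9}; col 2 has {1,2,4,6,7}; box has {1,2,4,5,6,7,8,9} → only 3 remains.
(4,5) = 2: row 4 has {1,3,4,5,6,7,8,9}; col 5 has {1,3,4,5,7,8,9}; box has {1,3,4,5,6,7,8,9} → only 2 remains.
(6,2) = 5: row 6 has {1,2,3,4,6,7,8,9}; col 2 has {1,2,3,4,6,7}; box has {1,2,3,4,6,7,8,9} → only 5 remains.
(7,1) = 5: row 7 has {2,7,9}; col 1 has {1,2,3,4,6,7,8,9}; box has {1,2,3,4,6,7} → only 5 remains.
(7,2) = 8: row 7 has {2,5,7,9}; col 2 has {1,2,3,4,5,6,7}; box has {1,2,3,4,5,6,7} → only 8 remains.
(7,4) = 3: row 7 has {2,5,7,8,9}; col 4 has {1,2,4,5,6,7,8,9}; box has {2,4,5,7,8,9} → only 3 remains.
(7,5) = 6: row 7 has {2,3,5,7,8,9}; col 5 has {1,2,3,4,5,7,8,9}; box has {2,3,4,5,7,8,9} → only 6 remains.
(7,6) = 1: row 7 has {2,3,5,6,7,8,9}; col 6 has {2,3,4,5,6,7,8,9}; box has {2,3,4,5,6,7,8,9} → only 1 remains.
(7,7) = 4: row 7 has {1,2,3,5,6,7,8,9}; col 7 has {1,2,3,5,6,7,8,9}; box has {1,2,3,5,6,7,8,9} → only 4 remains.

587361492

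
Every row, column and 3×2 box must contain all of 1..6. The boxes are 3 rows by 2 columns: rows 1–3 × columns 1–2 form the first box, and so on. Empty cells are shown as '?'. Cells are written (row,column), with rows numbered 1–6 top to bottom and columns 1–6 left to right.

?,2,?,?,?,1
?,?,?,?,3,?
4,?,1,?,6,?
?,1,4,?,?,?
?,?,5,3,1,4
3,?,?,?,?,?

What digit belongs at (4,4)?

6

(5,2) = 6 (sole candidate).
(2,2) = 5 (sole candidate).
(2,6) = 2 (sole candidate).
(3,2) = 3 (sole candidate).
(3,6) = 5 (sole candidate).
(5,1) = 2 (sole candidate).
(6,2) = 4 (sole candidate).
(6,6) = 6 (sole candidate).
(1,1) = 6 (sole candidate).
(1,3) = 3 (sole candidate).
(1,5) = 4 (sole candidate).
(2,1) = 1 (sole candidate).
(2,3) = 6 (sole candidate).
(2,4) = 4 (sole candidate).
(3,4) = 2 (sole candidate).
(4,1) = 5 (sole candidate).
(4,4) = 6: row 4 has {1,4,5}; col 4 has {2,3,4}; box has {3,4,5} → only 6 remains.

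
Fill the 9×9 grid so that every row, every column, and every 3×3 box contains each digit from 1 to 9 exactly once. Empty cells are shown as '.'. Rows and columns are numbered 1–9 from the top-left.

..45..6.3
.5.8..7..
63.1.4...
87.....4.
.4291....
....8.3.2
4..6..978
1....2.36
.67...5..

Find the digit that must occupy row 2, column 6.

3

row 4, column 7 = 1 (sole candidate).
row 5, column 7 = 8 (sole candidate).
row 7, column 2 = 2 (sole candidate).
row 8, column 7 = 4 (sole candidate).
row 9, column 9 = 1 (sole candidate).
row 3, column 7 = 2 (sole candidate).
row 8, column 4 = 7 (sole candidate).
row 9, column 8 = 2 (sole candidate).
row 6, column 4 = 4 (sole candidate).
row 9, column 4 = 3 (sole candidate).
row 4, column 4 = 2 (sole candidate).
row 7, column 5 = 5 (sole candidate).
row 7, column 6 = 1 (sole candidate).
row 8, column 5 = 9 (sole candidate).
row 9, column 1 = 9 (sole candidate).
row 9, column 5 = 4 (sole candidate).
row 9, column 6 = 8 (sole candidate).
row 2, column 1 = 2 (sole candidate).
row 3, column 5 = 7 (sole candidate).
row 6, column 1 = 5 (sole candidate).
row 7, column 3 = 3 (sole candidate).
row 8, column 2 = 8 (sole candidate).
row 8, column 3 = 5 (sole candidate).
row 1, column 1 = 7 (sole candidate).
row 1, column 5 = 2 (sole candidate).
row 1, column 6 = 9 (sole candidate).
row 5, column 1 = 3 (sole candidate).
row 1, column 2 = 1 (sole candidate).
row 1, column 8 = 8 (sole candidate).
row 2, column 3 = 9 (sole candidate).
row 2, column 8 = 1 (sole candidate).
row 2, column 9 = 4 (sole candidate).
row 3, column 3 = 8 (sole candidate).
row 4, column 3 = 6 (sole candidate).
row 4, column 5 = 3 (sole candidate).
row 4, column 6 = 5 (sole candidate).
row 4, column 9 = 9 (sole candidate).
row 6, column 2 = 9 (sole candidate).
row 6, column 3 = 1 (sole candidate).
row 6, column 8 = 6 (sole candidate).
row 2, column 5 = 6 (sole candidate).
row 2, column 6 = 3: row 2 has {1,2,4,5,6,7,8,9}; col 6 has {1,2,4,5,8,9}; box has {1,2,4,5,6,7,8,9} → only 3 remains.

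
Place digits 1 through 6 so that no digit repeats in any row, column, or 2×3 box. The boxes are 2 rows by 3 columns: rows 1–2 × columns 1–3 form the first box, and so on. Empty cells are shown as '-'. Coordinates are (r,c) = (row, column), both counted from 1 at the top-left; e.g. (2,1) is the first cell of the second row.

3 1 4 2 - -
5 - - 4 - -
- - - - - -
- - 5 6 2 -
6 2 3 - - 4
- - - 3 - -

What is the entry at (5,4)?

(2,2) = 6 (sole candidate).
(2,3) = 2 (sole candidate).
(6,3) = 1 (sole candidate).
(3,3) = 6 (sole candidate).
(6,1) = 4 (sole candidate).
(6,2) = 5 (sole candidate).
(6,5) = 6 (sole candidate).
(6,6) = 2 (sole candidate).
(1,5) = 5 (sole candidate).
(1,6) = 6 (sole candidate).
(4,1) = 1 (sole candidate).
(4,6) = 3 (sole candidate).
(5,5) = 1 (sole candidate).
(2,5) = 3 (sole candidate).
(2,6) = 1 (sole candidate).
(3,1) = 2 (sole candidate).
(3,5) = 4 (sole candidate).
(3,6) = 5 (sole candidate).
(4,2) = 4 (sole candidate).
(5,4) = 5: row 5 has {1,2,3,4,6}; col 4 has {2,3,4,6}; box has {1,2,3,4,6} → only 5 remains.

5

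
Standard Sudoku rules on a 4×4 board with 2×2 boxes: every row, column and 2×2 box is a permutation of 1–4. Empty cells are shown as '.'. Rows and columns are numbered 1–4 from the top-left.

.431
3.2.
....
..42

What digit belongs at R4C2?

3

R1C1 = 2: row 1 has {1,3,4}; col 1 has {3}; box has {3,4} → only 2 remains.
R2C2 = 1: row 2 has {2,3}; col 2 has {4}; box has {2,3,4} → only 1 remains.
R2C4 = 4: row 2 has {1,2,3}; col 4 has {1,2}; box has {1,2,3} → only 4 remains.
R3C3 = 1: row 3 has {}; col 3 has {2,3,4}; box has {2,4} → only 1 remains.
R3C4 = 3: row 3 has {1}; col 4 has {1,2,4}; box has {1,2,4} → only 3 remains.
R4C1 = 1: row 4 has {2,4}; col 1 has {2,3}; box has {} → only 1 remains.
R4C2 = 3: row 4 has {1,2,4}; col 2 has {1,4}; box has {1} → only 3 remains.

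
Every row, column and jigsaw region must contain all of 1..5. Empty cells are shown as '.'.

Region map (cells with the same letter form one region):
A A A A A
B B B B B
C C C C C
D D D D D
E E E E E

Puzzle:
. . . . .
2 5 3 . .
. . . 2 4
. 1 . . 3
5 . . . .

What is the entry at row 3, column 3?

5

row 2, column 5 = 1 (sole candidate).
row 3, column 2 = 3 (sole candidate).
row 4, column 1 = 4 (sole candidate).
row 4, column 4 = 5 (sole candidate).
row 5, column 5 = 2 (sole candidate).
row 1, column 5 = 5 (sole candidate).
row 2, column 4 = 4 (sole candidate).
row 3, column 1 = 1 (sole candidate).
row 3, column 3 = 5: row 3 has {1,2,3,4}; col 3 has {3}; region has {1,2,3,4} → only 5 remains.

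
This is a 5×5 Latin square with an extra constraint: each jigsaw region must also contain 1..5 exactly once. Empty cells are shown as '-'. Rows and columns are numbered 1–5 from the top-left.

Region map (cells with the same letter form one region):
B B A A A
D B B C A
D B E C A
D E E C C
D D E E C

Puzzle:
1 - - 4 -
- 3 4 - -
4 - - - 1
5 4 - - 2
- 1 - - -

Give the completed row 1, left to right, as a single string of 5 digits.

15243

r2c1 = 2 (sole candidate).
r2c5 = 5 (sole candidate).
r5c1 = 3 (sole candidate).
r5c5 = 4 (sole candidate).
r1c5 = 3: row 1 has {1,4}; col 5 has {1,2,4,5}; region has {1,4,5} → only 3 remains.
r2c4 = 1 (sole candidate).
r4c4 = 3 (sole candidate).
r1c3 = 2: row 1 has {1,3,4}; col 3 has {4}; region has {1,3,4,5} → only 2 remains.
r3c4 = 5 (sole candidate).
r4c3 = 1 (sole candidate).
r5c3 = 5 (sole candidate).
r5c4 = 2 (sole candidate).
r1c2 = 5: row 1 has {1,2,3,4}; col 2 has {1,3,4}; region has {1,3,4} → only 5 remains.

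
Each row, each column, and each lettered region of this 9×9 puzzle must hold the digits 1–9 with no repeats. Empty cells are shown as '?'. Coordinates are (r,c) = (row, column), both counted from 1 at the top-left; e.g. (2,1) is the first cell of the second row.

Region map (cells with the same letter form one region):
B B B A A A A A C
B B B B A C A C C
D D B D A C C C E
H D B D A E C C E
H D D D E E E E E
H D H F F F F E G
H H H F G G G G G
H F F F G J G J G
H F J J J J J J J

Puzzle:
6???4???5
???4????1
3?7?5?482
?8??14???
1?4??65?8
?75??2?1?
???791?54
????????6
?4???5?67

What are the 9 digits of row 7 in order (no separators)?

236791854

(3,6) = 9 (sole candidate).
(6,9) = 3 (sole candidate).
(4,9) = 9 (sole candidate).
(4,4) = 5 (hidden single in row 4).
(4,7) = 6 (hidden single in row 4).
(2,5) = 6 (hidden single in row 2).
(6,5) = 8 (sole candidate).
(6,7) = 9 (sole candidate).
(6,1) = 4 (sole candidate).
(6,4) = 6 (sole candidate).
(3,4) = 1 (sole candidate).
(8,4) = 3 (sole candidate).
(8,6) = 8 (sole candidate).
(3,2) = 6 (sole candidate).
(8,3) = 1 (sole candidate).
(8,2) = 5 (sole candidate).
(1,2) = 1 (hidden single in row 1).
(2,1) = 5 (hidden single in row 2).
(7,3) = 6: in row 7, 6 can only go here (every other open cell in that row sees a 6).
(7,2) = 3: in row 7, 3 can only go here (every other open cell in that row sees a 3).
(8,8) = 4 (hidden single in row 8).
(8,1) = 9 (hidden single in row 8).
(9,7) = 1 (hidden single in row 9).
(9,1) = 8 (hidden single in row 9).
(7,1) = 2: row 7 has {1,3,4,5,6,7,9}; col 1 has {1,3,4,5,6,8,9}; region has {1,3,4,5,6,8,9} → only 2 remains.
(7,7) = 8: row 7 has {1,2,3,4,5,6,7,9}; col 7 has {1,4,5,6,9}; region has {1,3,4,5,6,9} → only 8 remains.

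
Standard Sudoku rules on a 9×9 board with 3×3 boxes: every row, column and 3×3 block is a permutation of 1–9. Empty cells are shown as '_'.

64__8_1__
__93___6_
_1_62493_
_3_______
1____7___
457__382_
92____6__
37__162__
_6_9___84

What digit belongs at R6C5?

R2C2 = 8: row 2 has {3,6,9}; col 2 has {1,2,3,4,5,6,7}; box has {1,4,6,9} → only 8 remains.
R3C3 = 5: row 3 has {1,2,3,4,6,9}; col 3 has {7,9}; box has {1,4,6,8,9} → only 5 remains.
R5C2 = 9: row 5 has {1,7}; col 2 has {1,2,3,4,5,6,7,8}; box has {1,3,4,5,7} → only 9 remains.
R6C4 = 1: row 6 has {2,3,4,5,7,8}; col 4 has {3,6,9}; box has {3,7} → only 1 remains.
R9C1 = 5: row 9 has {4,6,8,9}; col 1 has {1,3,4,6,9}; box has {2,3,6,7,9} → only 5 remains.
R9C3 = 1: row 9 has {4,5,6,8,9}; col 3 has {5,7,9}; box has {2,3,5,6,7,9} → only 1 remains.
R9C6 = 2: row 9 has {1,4,5,6,8,9}; col 6 has {3,4,6,7}; box has {1,6,9} → only 2 remains.
R3C1 = 7: row 3 has {1,2,3,4,5,6,9}; col 1 has {1,3,4,5,6,9}; box has {1,4,5,6,8,9} → only 7 remains.
R3C9 = 8: row 3 has {1,2,3,4,5,6,7,9}; col 9 has {4}; box has {1,3,6,9} → only 8 remains.
R2C1 = 2: row 2 has {3,6,8,9}; col 1 has {1,3,4,5,6,7,9}; box has {1,4,5,6,7,8,9} → only 2 remains.
R4C1 = 8: row 4 has {3}; col 1 has {1,2,3,4,5,6,7,9}; box has {1,3,4,5,7,9} → only 8 remains.
R1C3 = 3: row 1 has {1,4,6,8}; col 3 has {1,5,7,9}; box has {1,2,4,5,6,7,8,9} → only 3 remains.
R1C6 = 9: in row 1, 9 can only go here (every other open cell in that row sees a 9).
R1C9 = 2: in row 1, 2 can only go here (every other open cell in that row sees a 2).
R4C6 = 5: row 4 has {3,8}; col 6 has {2,3,4,6,7,9}; box has {1,3,7} → only 5 remains.
R7C6 = 8: row 7 has {2,6,9}; col 6 has {2,3,4,5,6,7,9}; box has {1,2,6,9} → only 8 remains.
R2C6 = 1: row 2 has {2,3,6,8,9}; col 6 has {2,3,4,5,6,7,8,9}; box has {2,3,4,6,8,9} → only 1 remains.
R7C3 = 4: row 7 has {2,6,8,9}; col 3 has {1,3,5,7,9}; box has {1,2,3,5,6,7,9} → only 4 remains.
R8C3 = 8: row 8 has {1,2,3,6,7}; col 3 has {1,3,4,5,7,9}; box has {1,2,3,4,5,6,7,9} → only 8 remains.
R2C7 = 4: in row 2, 4 can only go here (every other open cell in that row sees a 4).
R4C7 = 7: row 4 has {3,5,8}; col 7 has {1,2,4,6,8,9}; box has {2,8} → only 7 remains.
R9C7 = 3: row 9 has {1,2,4,5,6,8,9}; col 7 has {1,2,4,6,7,8,9}; box has {2,4,6,8} → only 3 remains.
R5C7 = 5: row 5 has {1,7,9}; col 7 has {1,2,3,4,6,7,8,9}; box has {2,7,8} → only 5 remains.
R5C8 = 4: row 5 has {1,5,7,9}; col 8 has {2,3,6,8}; box has {2,5,7,8} → only 4 remains.
R9C5 = 7: row 9 has {1,2,3,4,5,6,8,9}; col 5 has {1,2,8}; box has {1,2,6,8,9} → only 7 remains.
R2C5 = 5: row 2 has {1,2,3,4,6,8,9}; col 5 has {1,2,7,8}; box has {1,2,3,4,6,8,9} → only 5 remains.
R2C9 = 7: row 2 has {1,2,3,4,5,6,8,9}; col 9 has {2,4,8}; box has {1,2,3,4,6,8,9} → only 7 remains.
R5C5 = 6: row 5 has {1,4,5,7,9}; col 5 has {1,2,5,7,8}; box has {1,3,5,7} → only 6 remains.
R5C9 = 3: row 5 has {1,4,5,6,7,9}; col 9 has {2,4,7,8}; box has {2,4,5,7,8} → only 3 remains.
R6C5 = 9: row 6 has {1,2,3,4,5,7,8}; col 5 has {1,2,5,6,7,8}; box has {1,3,5,6,7} → only 9 remains.

9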